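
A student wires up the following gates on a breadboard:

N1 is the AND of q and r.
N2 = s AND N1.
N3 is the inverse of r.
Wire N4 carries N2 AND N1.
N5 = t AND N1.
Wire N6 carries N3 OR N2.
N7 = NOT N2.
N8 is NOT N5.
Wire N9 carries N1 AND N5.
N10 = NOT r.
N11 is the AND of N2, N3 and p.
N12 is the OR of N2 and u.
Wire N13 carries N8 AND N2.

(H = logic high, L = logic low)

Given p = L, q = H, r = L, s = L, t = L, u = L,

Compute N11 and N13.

N11 = L, N13 = L

N1 = q AND r = H AND L = L
N2 = s AND N1 = L AND L = L
N3 = NOT r = NOT L = H
N5 = t AND N1 = L AND L = L
N8 = NOT N5 = NOT L = H
N11 = N2 AND N3 AND p = L AND H AND L = L
N13 = N8 AND N2 = H AND L = L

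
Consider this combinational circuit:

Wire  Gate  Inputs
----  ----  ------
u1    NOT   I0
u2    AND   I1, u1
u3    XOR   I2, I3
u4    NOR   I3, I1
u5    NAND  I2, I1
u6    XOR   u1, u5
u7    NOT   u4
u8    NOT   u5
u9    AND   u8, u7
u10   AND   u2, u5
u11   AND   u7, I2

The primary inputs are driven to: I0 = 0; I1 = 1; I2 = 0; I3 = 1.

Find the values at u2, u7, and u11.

u1 = NOT I0 = NOT 0 = 1
u2 = I1 AND u1 = 1 AND 1 = 1
u4 = I3 NOR I1 = 1 NOR 1 = 0
u7 = NOT u4 = NOT 0 = 1
u11 = u7 AND I2 = 1 AND 0 = 0

u2 = 1  u7 = 1  u11 = 0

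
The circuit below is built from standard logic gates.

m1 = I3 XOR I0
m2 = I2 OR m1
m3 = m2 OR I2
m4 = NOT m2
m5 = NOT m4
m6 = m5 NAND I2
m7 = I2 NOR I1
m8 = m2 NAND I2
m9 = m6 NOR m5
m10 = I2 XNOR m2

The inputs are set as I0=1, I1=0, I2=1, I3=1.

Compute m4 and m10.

m4 = 0  m10 = 1

m1 = I3 XOR I0 = 1 XOR 1 = 0
m2 = I2 OR m1 = 1 OR 0 = 1
m4 = NOT m2 = NOT 1 = 0
m10 = I2 XNOR m2 = 1 XNOR 1 = 1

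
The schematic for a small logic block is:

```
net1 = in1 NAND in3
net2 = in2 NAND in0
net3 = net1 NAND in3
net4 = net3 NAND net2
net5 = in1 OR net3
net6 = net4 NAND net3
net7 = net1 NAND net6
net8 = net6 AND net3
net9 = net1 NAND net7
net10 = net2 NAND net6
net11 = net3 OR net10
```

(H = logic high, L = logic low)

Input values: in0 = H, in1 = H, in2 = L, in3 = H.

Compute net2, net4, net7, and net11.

net1 = in1 NAND in3 = H NAND H = L
net2 = in2 NAND in0 = L NAND H = H
net3 = net1 NAND in3 = L NAND H = H
net4 = net3 NAND net2 = H NAND H = L
net6 = net4 NAND net3 = L NAND H = H
net7 = net1 NAND net6 = L NAND H = H
net10 = net2 NAND net6 = H NAND H = L
net11 = net3 OR net10 = H OR L = H

net2 = H; net4 = L; net7 = H; net11 = H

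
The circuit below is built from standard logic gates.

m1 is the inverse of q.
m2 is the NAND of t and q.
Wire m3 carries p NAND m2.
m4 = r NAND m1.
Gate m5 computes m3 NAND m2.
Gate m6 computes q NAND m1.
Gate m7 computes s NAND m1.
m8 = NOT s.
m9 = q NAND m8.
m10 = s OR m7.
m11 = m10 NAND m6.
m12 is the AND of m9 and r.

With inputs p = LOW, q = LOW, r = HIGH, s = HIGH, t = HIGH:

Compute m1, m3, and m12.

m1 = NOT q = NOT LOW = HIGH
m2 = t NAND q = HIGH NAND LOW = HIGH
m3 = p NAND m2 = LOW NAND HIGH = HIGH
m8 = NOT s = NOT HIGH = LOW
m9 = q NAND m8 = LOW NAND LOW = HIGH
m12 = m9 AND r = HIGH AND HIGH = HIGH

m1 = HIGH; m3 = HIGH; m12 = HIGH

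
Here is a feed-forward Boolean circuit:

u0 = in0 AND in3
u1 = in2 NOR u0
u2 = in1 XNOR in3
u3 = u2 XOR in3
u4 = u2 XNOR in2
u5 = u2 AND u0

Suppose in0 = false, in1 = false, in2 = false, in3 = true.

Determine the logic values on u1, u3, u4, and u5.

u0 = in0 AND in3 = false AND true = false
u1 = in2 NOR u0 = false NOR false = true
u2 = in1 XNOR in3 = false XNOR true = false
u3 = u2 XOR in3 = false XOR true = true
u4 = u2 XNOR in2 = false XNOR false = true
u5 = u2 AND u0 = false AND false = false

u1 = true  u3 = true  u4 = true  u5 = false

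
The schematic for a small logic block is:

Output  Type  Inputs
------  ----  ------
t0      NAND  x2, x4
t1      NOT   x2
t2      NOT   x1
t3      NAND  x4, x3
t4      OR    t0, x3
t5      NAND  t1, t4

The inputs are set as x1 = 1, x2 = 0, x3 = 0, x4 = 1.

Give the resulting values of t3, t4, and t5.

t3 = 1, t4 = 1, t5 = 0

t0 = x2 NAND x4 = 0 NAND 1 = 1
t1 = NOT x2 = NOT 0 = 1
t3 = x4 NAND x3 = 1 NAND 0 = 1
t4 = t0 OR x3 = 1 OR 0 = 1
t5 = t1 NAND t4 = 1 NAND 1 = 0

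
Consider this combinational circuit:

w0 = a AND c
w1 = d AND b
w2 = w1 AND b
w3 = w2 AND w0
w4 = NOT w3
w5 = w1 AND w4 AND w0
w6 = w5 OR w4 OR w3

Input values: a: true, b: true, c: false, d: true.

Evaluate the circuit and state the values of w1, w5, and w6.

w0 = a AND c = true AND false = false
w1 = d AND b = true AND true = true
w2 = w1 AND b = true AND true = true
w3 = w2 AND w0 = true AND false = false
w4 = NOT w3 = NOT false = true
w5 = w1 AND w4 AND w0 = true AND true AND false = false
w6 = w5 OR w4 OR w3 = false OR true OR false = true

w1 = true  w5 = false  w6 = true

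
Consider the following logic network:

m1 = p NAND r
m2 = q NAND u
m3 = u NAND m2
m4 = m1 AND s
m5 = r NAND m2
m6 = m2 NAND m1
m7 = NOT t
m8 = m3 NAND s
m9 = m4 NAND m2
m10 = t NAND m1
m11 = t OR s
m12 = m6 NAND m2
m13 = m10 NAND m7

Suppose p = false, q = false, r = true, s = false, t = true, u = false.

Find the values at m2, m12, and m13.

m1 = p NAND r = false NAND true = true
m2 = q NAND u = false NAND false = true
m6 = m2 NAND m1 = true NAND true = false
m7 = NOT t = NOT true = false
m10 = t NAND m1 = true NAND true = false
m12 = m6 NAND m2 = false NAND true = true
m13 = m10 NAND m7 = false NAND false = true

m2 = true  m12 = true  m13 = true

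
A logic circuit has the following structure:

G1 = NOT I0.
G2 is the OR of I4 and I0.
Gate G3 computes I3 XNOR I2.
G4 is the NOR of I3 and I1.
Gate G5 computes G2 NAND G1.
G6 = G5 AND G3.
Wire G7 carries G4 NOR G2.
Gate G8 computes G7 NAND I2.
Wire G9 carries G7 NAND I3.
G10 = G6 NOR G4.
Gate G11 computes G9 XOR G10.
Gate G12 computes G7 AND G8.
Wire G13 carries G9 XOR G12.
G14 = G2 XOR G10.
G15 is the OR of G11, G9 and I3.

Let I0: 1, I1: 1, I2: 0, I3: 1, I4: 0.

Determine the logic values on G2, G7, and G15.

G2 = 1  G7 = 0  G15 = 1

G1 = NOT I0 = NOT 1 = 0
G2 = I4 OR I0 = 0 OR 1 = 1
G3 = I3 XNOR I2 = 1 XNOR 0 = 0
G4 = I3 NOR I1 = 1 NOR 1 = 0
G5 = G2 NAND G1 = 1 NAND 0 = 1
G6 = G5 AND G3 = 1 AND 0 = 0
G7 = G4 NOR G2 = 0 NOR 1 = 0
G9 = G7 NAND I3 = 0 NAND 1 = 1
G10 = G6 NOR G4 = 0 NOR 0 = 1
G11 = G9 XOR G10 = 1 XOR 1 = 0
G15 = G11 OR G9 OR I3 = 0 OR 1 OR 1 = 1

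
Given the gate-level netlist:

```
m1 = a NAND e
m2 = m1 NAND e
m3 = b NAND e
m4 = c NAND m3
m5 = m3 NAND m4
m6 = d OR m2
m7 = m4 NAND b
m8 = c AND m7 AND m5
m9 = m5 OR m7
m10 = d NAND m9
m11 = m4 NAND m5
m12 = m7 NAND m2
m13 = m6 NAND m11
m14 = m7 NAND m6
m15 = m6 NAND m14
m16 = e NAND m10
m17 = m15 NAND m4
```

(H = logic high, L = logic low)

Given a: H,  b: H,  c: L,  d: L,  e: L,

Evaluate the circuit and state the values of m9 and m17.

m9 = L, m17 = H

m1 = a NAND e = H NAND L = H
m2 = m1 NAND e = H NAND L = H
m3 = b NAND e = H NAND L = H
m4 = c NAND m3 = L NAND H = H
m5 = m3 NAND m4 = H NAND H = L
m6 = d OR m2 = L OR H = H
m7 = m4 NAND b = H NAND H = L
m9 = m5 OR m7 = L OR L = L
m14 = m7 NAND m6 = L NAND H = H
m15 = m6 NAND m14 = H NAND H = L
m17 = m15 NAND m4 = L NAND H = H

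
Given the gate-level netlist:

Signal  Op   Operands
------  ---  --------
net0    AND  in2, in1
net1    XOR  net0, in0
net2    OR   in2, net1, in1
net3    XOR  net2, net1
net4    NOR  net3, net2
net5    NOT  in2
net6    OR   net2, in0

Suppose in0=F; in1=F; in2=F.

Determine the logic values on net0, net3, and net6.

net0 = in2 AND in1 = F AND F = F
net1 = net0 XOR in0 = F XOR F = F
net2 = in2 OR net1 OR in1 = F OR F OR F = F
net3 = net2 XOR net1 = F XOR F = F
net6 = net2 OR in0 = F OR F = F

net0 = F, net3 = F, net6 = F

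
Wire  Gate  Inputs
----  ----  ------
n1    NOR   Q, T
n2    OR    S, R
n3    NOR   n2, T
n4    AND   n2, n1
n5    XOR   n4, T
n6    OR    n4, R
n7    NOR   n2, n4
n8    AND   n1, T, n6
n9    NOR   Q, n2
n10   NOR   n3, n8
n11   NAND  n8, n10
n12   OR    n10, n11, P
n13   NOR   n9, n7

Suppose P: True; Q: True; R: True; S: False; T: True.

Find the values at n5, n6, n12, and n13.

n1 = Q NOR T = True NOR True = False
n2 = S OR R = False OR True = True
n3 = n2 NOR T = True NOR True = False
n4 = n2 AND n1 = True AND False = False
n5 = n4 XOR T = False XOR True = True
n6 = n4 OR R = False OR True = True
n7 = n2 NOR n4 = True NOR False = False
n8 = n1 AND T AND n6 = False AND True AND True = False
n9 = Q NOR n2 = True NOR True = False
n10 = n3 NOR n8 = False NOR False = True
n11 = n8 NAND n10 = False NAND True = True
n12 = n10 OR n11 OR P = True OR True OR True = True
n13 = n9 NOR n7 = False NOR False = True

n5 = True, n6 = True, n12 = True, n13 = True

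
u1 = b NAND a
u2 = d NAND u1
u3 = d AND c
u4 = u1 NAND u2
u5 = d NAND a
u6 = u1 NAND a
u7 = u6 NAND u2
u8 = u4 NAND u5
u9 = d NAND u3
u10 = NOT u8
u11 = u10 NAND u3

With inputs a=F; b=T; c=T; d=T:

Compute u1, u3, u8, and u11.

u1 = b NAND a = T NAND F = T
u2 = d NAND u1 = T NAND T = F
u3 = d AND c = T AND T = T
u4 = u1 NAND u2 = T NAND F = T
u5 = d NAND a = T NAND F = T
u8 = u4 NAND u5 = T NAND T = F
u10 = NOT u8 = NOT F = T
u11 = u10 NAND u3 = T NAND T = F

u1 = T, u3 = T, u8 = F, u11 = F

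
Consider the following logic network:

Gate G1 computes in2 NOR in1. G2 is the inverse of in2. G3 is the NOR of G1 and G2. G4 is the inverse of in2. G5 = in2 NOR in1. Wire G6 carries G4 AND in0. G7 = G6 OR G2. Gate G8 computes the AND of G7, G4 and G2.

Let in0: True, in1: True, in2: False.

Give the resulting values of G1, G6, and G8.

G1 = False  G6 = True  G8 = True

G1 = in2 NOR in1 = False NOR True = False
G2 = NOT in2 = NOT False = True
G4 = NOT in2 = NOT False = True
G6 = G4 AND in0 = True AND True = True
G7 = G6 OR G2 = True OR True = True
G8 = G7 AND G4 AND G2 = True AND True AND True = True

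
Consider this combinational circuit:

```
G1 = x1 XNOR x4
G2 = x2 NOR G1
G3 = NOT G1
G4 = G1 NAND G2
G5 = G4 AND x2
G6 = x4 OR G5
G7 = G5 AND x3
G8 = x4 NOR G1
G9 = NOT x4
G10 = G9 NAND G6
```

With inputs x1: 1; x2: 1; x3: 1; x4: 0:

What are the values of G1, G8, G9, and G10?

G1 = 0, G8 = 1, G9 = 1, G10 = 0

G1 = x1 XNOR x4 = 1 XNOR 0 = 0
G2 = x2 NOR G1 = 1 NOR 0 = 0
G4 = G1 NAND G2 = 0 NAND 0 = 1
G5 = G4 AND x2 = 1 AND 1 = 1
G6 = x4 OR G5 = 0 OR 1 = 1
G8 = x4 NOR G1 = 0 NOR 0 = 1
G9 = NOT x4 = NOT 0 = 1
G10 = G9 NAND G6 = 1 NAND 1 = 0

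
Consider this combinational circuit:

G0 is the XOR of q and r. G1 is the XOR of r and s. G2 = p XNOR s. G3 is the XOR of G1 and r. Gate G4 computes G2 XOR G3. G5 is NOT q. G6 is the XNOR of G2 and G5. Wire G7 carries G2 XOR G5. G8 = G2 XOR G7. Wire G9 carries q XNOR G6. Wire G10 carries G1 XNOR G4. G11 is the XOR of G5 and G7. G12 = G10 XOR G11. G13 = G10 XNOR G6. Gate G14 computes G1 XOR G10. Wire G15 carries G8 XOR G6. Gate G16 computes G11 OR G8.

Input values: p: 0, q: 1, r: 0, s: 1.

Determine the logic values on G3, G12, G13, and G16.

G3 = 1; G12 = 1; G13 = 1; G16 = 0

G1 = r XOR s = 0 XOR 1 = 1
G2 = p XNOR s = 0 XNOR 1 = 0
G3 = G1 XOR r = 1 XOR 0 = 1
G4 = G2 XOR G3 = 0 XOR 1 = 1
G5 = NOT q = NOT 1 = 0
G6 = G2 XNOR G5 = 0 XNOR 0 = 1
G7 = G2 XOR G5 = 0 XOR 0 = 0
G8 = G2 XOR G7 = 0 XOR 0 = 0
G10 = G1 XNOR G4 = 1 XNOR 1 = 1
G11 = G5 XOR G7 = 0 XOR 0 = 0
G12 = G10 XOR G11 = 1 XOR 0 = 1
G13 = G10 XNOR G6 = 1 XNOR 1 = 1
G16 = G11 OR G8 = 0 OR 0 = 0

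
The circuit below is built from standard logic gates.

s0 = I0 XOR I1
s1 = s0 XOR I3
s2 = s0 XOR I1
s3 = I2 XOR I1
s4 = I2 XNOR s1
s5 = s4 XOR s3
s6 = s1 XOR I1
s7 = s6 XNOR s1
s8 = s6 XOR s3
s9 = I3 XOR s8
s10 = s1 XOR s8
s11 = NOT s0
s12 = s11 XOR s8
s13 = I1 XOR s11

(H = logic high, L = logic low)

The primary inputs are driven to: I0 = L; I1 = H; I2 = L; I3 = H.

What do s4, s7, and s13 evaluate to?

s4 = H, s7 = L, s13 = H

s0 = I0 XOR I1 = L XOR H = H
s1 = s0 XOR I3 = H XOR H = L
s4 = I2 XNOR s1 = L XNOR L = H
s6 = s1 XOR I1 = L XOR H = H
s7 = s6 XNOR s1 = H XNOR L = L
s11 = NOT s0 = NOT H = L
s13 = I1 XOR s11 = H XOR L = H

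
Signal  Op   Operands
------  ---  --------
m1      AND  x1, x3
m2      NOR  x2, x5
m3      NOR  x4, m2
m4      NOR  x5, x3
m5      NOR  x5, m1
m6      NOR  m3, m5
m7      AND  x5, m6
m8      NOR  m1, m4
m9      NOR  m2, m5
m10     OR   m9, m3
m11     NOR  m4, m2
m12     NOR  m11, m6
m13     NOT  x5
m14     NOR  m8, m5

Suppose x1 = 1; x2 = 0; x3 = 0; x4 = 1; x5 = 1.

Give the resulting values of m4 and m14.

m1 = x1 AND x3 = 1 AND 0 = 0
m4 = x5 NOR x3 = 1 NOR 0 = 0
m5 = x5 NOR m1 = 1 NOR 0 = 0
m8 = m1 NOR m4 = 0 NOR 0 = 1
m14 = m8 NOR m5 = 1 NOR 0 = 0

m4 = 0, m14 = 0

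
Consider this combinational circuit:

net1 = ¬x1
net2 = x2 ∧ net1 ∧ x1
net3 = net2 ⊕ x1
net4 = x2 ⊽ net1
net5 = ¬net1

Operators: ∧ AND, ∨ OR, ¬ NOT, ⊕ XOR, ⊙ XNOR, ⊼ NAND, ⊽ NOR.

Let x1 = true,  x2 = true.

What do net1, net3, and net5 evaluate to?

net1 = false  net3 = true  net5 = true

net1 = NOT x1 = NOT true = false
net2 = x2 AND net1 AND x1 = true AND false AND true = false
net3 = net2 XOR x1 = false XOR true = true
net5 = NOT net1 = NOT false = true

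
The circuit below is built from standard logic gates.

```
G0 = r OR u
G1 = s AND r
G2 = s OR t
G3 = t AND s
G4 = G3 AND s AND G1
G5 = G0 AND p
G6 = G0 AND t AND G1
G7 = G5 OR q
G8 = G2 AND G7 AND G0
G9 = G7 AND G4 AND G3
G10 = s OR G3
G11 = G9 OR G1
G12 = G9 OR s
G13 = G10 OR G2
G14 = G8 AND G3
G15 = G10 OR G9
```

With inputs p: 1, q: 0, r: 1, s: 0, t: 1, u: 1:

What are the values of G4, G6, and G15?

G4 = 0  G6 = 0  G15 = 0

G0 = r OR u = 1 OR 1 = 1
G1 = s AND r = 0 AND 1 = 0
G3 = t AND s = 1 AND 0 = 0
G4 = G3 AND s AND G1 = 0 AND 0 AND 0 = 0
G5 = G0 AND p = 1 AND 1 = 1
G6 = G0 AND t AND G1 = 1 AND 1 AND 0 = 0
G7 = G5 OR q = 1 OR 0 = 1
G9 = G7 AND G4 AND G3 = 1 AND 0 AND 0 = 0
G10 = s OR G3 = 0 OR 0 = 0
G15 = G10 OR G9 = 0 OR 0 = 0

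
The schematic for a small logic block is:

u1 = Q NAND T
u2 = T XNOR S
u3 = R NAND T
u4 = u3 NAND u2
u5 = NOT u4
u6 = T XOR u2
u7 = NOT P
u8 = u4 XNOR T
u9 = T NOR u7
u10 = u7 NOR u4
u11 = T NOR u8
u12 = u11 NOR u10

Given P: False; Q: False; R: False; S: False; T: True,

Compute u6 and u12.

u2 = T XNOR S = True XNOR False = False
u3 = R NAND T = False NAND True = True
u4 = u3 NAND u2 = True NAND False = True
u6 = T XOR u2 = True XOR False = True
u7 = NOT P = NOT False = True
u8 = u4 XNOR T = True XNOR True = True
u10 = u7 NOR u4 = True NOR True = False
u11 = T NOR u8 = True NOR True = False
u12 = u11 NOR u10 = False NOR False = True

u6 = True; u12 = True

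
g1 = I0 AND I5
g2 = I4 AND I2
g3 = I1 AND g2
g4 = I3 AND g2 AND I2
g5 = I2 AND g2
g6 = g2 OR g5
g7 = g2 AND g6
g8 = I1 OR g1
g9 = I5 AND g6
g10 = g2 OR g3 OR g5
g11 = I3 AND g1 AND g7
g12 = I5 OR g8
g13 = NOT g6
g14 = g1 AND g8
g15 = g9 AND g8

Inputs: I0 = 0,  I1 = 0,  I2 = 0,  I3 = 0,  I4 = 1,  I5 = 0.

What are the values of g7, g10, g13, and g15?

g7 = 0; g10 = 0; g13 = 1; g15 = 0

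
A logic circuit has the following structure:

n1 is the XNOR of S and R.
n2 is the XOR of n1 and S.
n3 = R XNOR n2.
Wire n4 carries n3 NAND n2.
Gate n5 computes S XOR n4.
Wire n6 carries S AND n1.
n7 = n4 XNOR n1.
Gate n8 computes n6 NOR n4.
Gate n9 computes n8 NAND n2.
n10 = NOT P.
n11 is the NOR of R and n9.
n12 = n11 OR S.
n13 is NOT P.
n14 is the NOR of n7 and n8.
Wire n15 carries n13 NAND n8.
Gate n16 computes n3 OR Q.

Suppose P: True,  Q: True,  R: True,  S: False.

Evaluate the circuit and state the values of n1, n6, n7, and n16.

n1 = False; n6 = False; n7 = False; n16 = True

n1 = S XNOR R = False XNOR True = False
n2 = n1 XOR S = False XOR False = False
n3 = R XNOR n2 = True XNOR False = False
n4 = n3 NAND n2 = False NAND False = True
n6 = S AND n1 = False AND False = False
n7 = n4 XNOR n1 = True XNOR False = False
n16 = n3 OR Q = False OR True = True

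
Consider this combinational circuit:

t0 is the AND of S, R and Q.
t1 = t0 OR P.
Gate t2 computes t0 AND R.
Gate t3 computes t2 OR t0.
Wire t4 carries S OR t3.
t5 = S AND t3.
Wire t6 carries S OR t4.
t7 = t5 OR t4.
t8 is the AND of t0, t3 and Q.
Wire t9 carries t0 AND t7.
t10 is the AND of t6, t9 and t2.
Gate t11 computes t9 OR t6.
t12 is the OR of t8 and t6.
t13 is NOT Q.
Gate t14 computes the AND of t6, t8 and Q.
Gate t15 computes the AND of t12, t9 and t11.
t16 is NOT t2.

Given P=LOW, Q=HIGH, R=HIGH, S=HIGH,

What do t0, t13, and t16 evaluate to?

t0 = S AND R AND Q = HIGH AND HIGH AND HIGH = HIGH
t2 = t0 AND R = HIGH AND HIGH = HIGH
t13 = NOT Q = NOT HIGH = LOW
t16 = NOT t2 = NOT HIGH = LOW

t0 = HIGH; t13 = LOW; t16 = LOW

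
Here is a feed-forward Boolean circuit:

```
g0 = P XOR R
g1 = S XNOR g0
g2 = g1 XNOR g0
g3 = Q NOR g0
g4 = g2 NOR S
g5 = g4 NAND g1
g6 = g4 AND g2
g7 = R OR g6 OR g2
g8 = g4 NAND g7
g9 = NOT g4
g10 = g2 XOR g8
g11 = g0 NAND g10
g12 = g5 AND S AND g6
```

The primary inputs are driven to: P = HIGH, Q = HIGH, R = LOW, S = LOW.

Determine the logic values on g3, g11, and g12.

g0 = P XOR R = HIGH XOR LOW = HIGH
g1 = S XNOR g0 = LOW XNOR HIGH = LOW
g2 = g1 XNOR g0 = LOW XNOR HIGH = LOW
g3 = Q NOR g0 = HIGH NOR HIGH = LOW
g4 = g2 NOR S = LOW NOR LOW = HIGH
g5 = g4 NAND g1 = HIGH NAND LOW = HIGH
g6 = g4 AND g2 = HIGH AND LOW = LOW
g7 = R OR g6 OR g2 = LOW OR LOW OR LOW = LOW
g8 = g4 NAND g7 = HIGH NAND LOW = HIGH
g10 = g2 XOR g8 = LOW XOR HIGH = HIGH
g11 = g0 NAND g10 = HIGH NAND HIGH = LOW
g12 = g5 AND S AND g6 = HIGH AND LOW AND LOW = LOW

g3 = LOW; g11 = LOW; g12 = LOW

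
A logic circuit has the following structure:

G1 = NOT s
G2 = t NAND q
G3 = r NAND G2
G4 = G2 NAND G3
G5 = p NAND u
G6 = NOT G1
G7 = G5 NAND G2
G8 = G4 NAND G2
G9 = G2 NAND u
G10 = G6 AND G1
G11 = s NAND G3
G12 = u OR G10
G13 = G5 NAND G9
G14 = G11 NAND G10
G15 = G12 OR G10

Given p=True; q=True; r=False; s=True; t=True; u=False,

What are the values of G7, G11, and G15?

G1 = NOT s = NOT True = False
G2 = t NAND q = True NAND True = False
G3 = r NAND G2 = False NAND False = True
G5 = p NAND u = True NAND False = True
G6 = NOT G1 = NOT False = True
G7 = G5 NAND G2 = True NAND False = True
G10 = G6 AND G1 = True AND False = False
G11 = s NAND G3 = True NAND True = False
G12 = u OR G10 = False OR False = False
G15 = G12 OR G10 = False OR False = False

G7 = True, G11 = False, G15 = False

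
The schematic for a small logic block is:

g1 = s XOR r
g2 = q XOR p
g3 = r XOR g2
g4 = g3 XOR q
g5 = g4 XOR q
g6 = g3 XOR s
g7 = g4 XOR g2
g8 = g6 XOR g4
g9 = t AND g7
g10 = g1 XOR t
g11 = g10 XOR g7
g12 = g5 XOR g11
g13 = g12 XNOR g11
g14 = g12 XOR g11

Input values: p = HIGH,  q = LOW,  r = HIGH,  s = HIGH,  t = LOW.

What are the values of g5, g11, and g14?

g1 = s XOR r = HIGH XOR HIGH = LOW
g2 = q XOR p = LOW XOR HIGH = HIGH
g3 = r XOR g2 = HIGH XOR HIGH = LOW
g4 = g3 XOR q = LOW XOR LOW = LOW
g5 = g4 XOR q = LOW XOR LOW = LOW
g7 = g4 XOR g2 = LOW XOR HIGH = HIGH
g10 = g1 XOR t = LOW XOR LOW = LOW
g11 = g10 XOR g7 = LOW XOR HIGH = HIGH
g12 = g5 XOR g11 = LOW XOR HIGH = HIGH
g14 = g12 XOR g11 = HIGH XOR HIGH = LOW

g5 = LOW  g11 = HIGH  g14 = LOW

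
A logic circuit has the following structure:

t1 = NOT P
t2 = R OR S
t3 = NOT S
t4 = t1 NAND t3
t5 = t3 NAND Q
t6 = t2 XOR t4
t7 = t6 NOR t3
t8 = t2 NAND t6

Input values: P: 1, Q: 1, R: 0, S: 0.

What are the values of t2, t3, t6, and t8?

t1 = NOT P = NOT 1 = 0
t2 = R OR S = 0 OR 0 = 0
t3 = NOT S = NOT 0 = 1
t4 = t1 NAND t3 = 0 NAND 1 = 1
t6 = t2 XOR t4 = 0 XOR 1 = 1
t8 = t2 NAND t6 = 0 NAND 1 = 1

t2 = 0  t3 = 1  t6 = 1  t8 = 1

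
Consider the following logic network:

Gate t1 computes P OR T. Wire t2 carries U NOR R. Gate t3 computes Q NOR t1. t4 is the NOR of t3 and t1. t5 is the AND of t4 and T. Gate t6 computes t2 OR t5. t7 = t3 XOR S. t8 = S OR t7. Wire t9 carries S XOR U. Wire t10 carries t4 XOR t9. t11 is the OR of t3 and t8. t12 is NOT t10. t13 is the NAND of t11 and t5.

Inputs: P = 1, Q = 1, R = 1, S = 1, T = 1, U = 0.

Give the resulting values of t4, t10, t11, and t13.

t4 = 0, t10 = 1, t11 = 1, t13 = 1

t1 = P OR T = 1 OR 1 = 1
t3 = Q NOR t1 = 1 NOR 1 = 0
t4 = t3 NOR t1 = 0 NOR 1 = 0
t5 = t4 AND T = 0 AND 1 = 0
t7 = t3 XOR S = 0 XOR 1 = 1
t8 = S OR t7 = 1 OR 1 = 1
t9 = S XOR U = 1 XOR 0 = 1
t10 = t4 XOR t9 = 0 XOR 1 = 1
t11 = t3 OR t8 = 0 OR 1 = 1
t13 = t11 NAND t5 = 1 NAND 0 = 1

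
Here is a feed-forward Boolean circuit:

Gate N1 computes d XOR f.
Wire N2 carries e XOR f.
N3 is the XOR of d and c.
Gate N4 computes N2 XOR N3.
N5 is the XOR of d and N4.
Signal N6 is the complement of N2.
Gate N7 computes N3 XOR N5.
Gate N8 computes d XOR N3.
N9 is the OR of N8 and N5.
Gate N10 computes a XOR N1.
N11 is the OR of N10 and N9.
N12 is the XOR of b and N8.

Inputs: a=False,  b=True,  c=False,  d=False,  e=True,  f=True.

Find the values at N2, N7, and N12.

N2 = e XOR f = True XOR True = False
N3 = d XOR c = False XOR False = False
N4 = N2 XOR N3 = False XOR False = False
N5 = d XOR N4 = False XOR False = False
N7 = N3 XOR N5 = False XOR False = False
N8 = d XOR N3 = False XOR False = False
N12 = b XOR N8 = True XOR False = True

N2 = False, N7 = False, N12 = True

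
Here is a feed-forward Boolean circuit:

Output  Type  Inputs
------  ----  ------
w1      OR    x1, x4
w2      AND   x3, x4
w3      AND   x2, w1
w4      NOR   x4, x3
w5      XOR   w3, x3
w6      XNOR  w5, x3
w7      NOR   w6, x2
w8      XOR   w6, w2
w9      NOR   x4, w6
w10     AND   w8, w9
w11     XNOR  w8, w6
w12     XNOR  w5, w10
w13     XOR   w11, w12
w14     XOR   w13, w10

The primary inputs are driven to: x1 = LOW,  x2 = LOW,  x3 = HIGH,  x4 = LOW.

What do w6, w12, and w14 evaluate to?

w6 = HIGH, w12 = LOW, w14 = HIGH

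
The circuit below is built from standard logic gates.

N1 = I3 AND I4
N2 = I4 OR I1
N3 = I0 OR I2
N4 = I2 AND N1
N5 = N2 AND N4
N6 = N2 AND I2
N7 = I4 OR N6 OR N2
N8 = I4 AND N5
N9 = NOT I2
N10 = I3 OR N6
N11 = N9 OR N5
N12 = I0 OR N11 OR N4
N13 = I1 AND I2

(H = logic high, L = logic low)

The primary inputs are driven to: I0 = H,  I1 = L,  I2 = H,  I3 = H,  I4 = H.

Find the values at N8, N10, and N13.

N8 = H  N10 = H  N13 = L

N1 = I3 AND I4 = H AND H = H
N2 = I4 OR I1 = H OR L = H
N4 = I2 AND N1 = H AND H = H
N5 = N2 AND N4 = H AND H = H
N6 = N2 AND I2 = H AND H = H
N8 = I4 AND N5 = H AND H = H
N10 = I3 OR N6 = H OR H = H
N13 = I1 AND I2 = L AND H = L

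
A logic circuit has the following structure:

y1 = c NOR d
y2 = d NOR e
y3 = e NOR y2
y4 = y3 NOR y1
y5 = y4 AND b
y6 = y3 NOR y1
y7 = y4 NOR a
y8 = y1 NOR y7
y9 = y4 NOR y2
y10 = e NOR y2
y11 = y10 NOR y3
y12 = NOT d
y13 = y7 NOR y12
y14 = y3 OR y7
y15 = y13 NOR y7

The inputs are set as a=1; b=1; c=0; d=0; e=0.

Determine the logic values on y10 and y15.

y1 = c NOR d = 0 NOR 0 = 1
y2 = d NOR e = 0 NOR 0 = 1
y3 = e NOR y2 = 0 NOR 1 = 0
y4 = y3 NOR y1 = 0 NOR 1 = 0
y7 = y4 NOR a = 0 NOR 1 = 0
y10 = e NOR y2 = 0 NOR 1 = 0
y12 = NOT d = NOT 0 = 1
y13 = y7 NOR y12 = 0 NOR 1 = 0
y15 = y13 NOR y7 = 0 NOR 0 = 1

y10 = 0; y15 = 1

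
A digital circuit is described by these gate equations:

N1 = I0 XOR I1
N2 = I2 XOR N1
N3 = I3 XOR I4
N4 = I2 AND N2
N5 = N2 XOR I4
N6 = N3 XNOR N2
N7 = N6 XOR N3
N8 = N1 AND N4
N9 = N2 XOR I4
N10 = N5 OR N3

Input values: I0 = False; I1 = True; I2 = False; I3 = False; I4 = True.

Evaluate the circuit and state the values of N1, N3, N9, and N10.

N1 = True; N3 = True; N9 = False; N10 = True

N1 = I0 XOR I1 = False XOR True = True
N2 = I2 XOR N1 = False XOR True = True
N3 = I3 XOR I4 = False XOR True = True
N5 = N2 XOR I4 = True XOR True = False
N9 = N2 XOR I4 = True XOR True = False
N10 = N5 OR N3 = False OR True = True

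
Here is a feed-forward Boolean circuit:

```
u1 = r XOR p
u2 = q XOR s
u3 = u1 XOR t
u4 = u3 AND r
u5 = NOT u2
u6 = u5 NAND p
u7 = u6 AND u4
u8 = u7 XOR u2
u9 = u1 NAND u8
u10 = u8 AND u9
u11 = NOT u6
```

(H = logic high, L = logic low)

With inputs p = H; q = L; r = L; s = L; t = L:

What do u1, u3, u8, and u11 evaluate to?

u1 = H, u3 = H, u8 = L, u11 = H

u1 = r XOR p = L XOR H = H
u2 = q XOR s = L XOR L = L
u3 = u1 XOR t = H XOR L = H
u4 = u3 AND r = H AND L = L
u5 = NOT u2 = NOT L = H
u6 = u5 NAND p = H NAND H = L
u7 = u6 AND u4 = L AND L = L
u8 = u7 XOR u2 = L XOR L = L
u11 = NOT u6 = NOT L = H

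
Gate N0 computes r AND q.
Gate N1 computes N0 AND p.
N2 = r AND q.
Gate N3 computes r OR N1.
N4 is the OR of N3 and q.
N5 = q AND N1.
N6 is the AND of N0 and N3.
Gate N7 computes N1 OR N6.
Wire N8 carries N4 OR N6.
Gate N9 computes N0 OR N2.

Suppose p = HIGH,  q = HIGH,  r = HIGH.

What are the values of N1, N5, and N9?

N1 = HIGH; N5 = HIGH; N9 = HIGH

N0 = r AND q = HIGH AND HIGH = HIGH
N1 = N0 AND p = HIGH AND HIGH = HIGH
N2 = r AND q = HIGH AND HIGH = HIGH
N5 = q AND N1 = HIGH AND HIGH = HIGH
N9 = N0 OR N2 = HIGH OR HIGH = HIGH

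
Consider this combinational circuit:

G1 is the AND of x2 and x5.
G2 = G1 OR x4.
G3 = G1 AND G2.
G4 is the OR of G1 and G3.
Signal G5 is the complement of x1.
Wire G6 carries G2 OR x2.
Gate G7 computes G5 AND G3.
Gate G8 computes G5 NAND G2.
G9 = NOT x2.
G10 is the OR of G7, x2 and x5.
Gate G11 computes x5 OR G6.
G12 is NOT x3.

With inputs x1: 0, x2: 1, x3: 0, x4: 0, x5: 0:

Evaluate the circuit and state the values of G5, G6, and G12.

G5 = 1, G6 = 1, G12 = 1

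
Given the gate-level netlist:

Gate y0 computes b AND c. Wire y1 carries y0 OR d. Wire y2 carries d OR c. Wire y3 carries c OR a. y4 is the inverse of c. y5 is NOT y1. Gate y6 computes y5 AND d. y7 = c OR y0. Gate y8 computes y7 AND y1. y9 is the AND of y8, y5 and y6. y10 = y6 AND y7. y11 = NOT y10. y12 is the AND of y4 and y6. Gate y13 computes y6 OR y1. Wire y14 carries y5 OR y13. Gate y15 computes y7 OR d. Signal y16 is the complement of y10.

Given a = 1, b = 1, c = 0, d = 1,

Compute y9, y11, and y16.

y9 = 0, y11 = 1, y16 = 1

y0 = b AND c = 1 AND 0 = 0
y1 = y0 OR d = 0 OR 1 = 1
y5 = NOT y1 = NOT 1 = 0
y6 = y5 AND d = 0 AND 1 = 0
y7 = c OR y0 = 0 OR 0 = 0
y8 = y7 AND y1 = 0 AND 1 = 0
y9 = y8 AND y5 AND y6 = 0 AND 0 AND 0 = 0
y10 = y6 AND y7 = 0 AND 0 = 0
y11 = NOT y10 = NOT 0 = 1
y16 = NOT y10 = NOT 0 = 1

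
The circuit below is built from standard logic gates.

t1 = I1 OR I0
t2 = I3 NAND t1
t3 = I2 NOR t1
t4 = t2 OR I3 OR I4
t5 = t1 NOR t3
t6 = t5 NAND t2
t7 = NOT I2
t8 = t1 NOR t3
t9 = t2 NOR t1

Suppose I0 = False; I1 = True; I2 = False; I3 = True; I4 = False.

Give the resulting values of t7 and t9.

t1 = I1 OR I0 = True OR False = True
t2 = I3 NAND t1 = True NAND True = False
t7 = NOT I2 = NOT False = True
t9 = t2 NOR t1 = False NOR True = False

t7 = True, t9 = False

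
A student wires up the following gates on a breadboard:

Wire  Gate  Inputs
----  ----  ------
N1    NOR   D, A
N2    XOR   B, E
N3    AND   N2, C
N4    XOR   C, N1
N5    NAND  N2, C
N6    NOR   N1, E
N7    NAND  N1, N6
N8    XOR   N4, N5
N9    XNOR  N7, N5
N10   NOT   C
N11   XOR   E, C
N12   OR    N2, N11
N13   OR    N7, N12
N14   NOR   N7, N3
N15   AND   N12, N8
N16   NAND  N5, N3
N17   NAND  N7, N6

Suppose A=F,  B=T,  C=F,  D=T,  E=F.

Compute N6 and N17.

N1 = D NOR A = T NOR F = F
N6 = N1 NOR E = F NOR F = T
N7 = N1 NAND N6 = F NAND T = T
N17 = N7 NAND N6 = T NAND T = F

N6 = T  N17 = F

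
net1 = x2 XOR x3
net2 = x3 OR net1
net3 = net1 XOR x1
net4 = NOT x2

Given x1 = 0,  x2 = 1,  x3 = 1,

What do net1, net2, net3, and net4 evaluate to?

net1 = 0  net2 = 1  net3 = 0  net4 = 0

net1 = x2 XOR x3 = 1 XOR 1 = 0
net2 = x3 OR net1 = 1 OR 0 = 1
net3 = net1 XOR x1 = 0 XOR 0 = 0
net4 = NOT x2 = NOT 1 = 0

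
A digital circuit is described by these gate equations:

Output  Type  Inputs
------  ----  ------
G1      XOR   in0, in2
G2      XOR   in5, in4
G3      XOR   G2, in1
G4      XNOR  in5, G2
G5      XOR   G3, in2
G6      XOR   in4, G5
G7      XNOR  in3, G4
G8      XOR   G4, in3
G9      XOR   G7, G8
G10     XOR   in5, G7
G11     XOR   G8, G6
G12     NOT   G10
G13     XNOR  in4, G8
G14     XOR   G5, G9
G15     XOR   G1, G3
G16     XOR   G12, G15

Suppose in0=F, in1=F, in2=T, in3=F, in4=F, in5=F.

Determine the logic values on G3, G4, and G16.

G3 = F, G4 = T, G16 = F

G1 = in0 XOR in2 = F XOR T = T
G2 = in5 XOR in4 = F XOR F = F
G3 = G2 XOR in1 = F XOR F = F
G4 = in5 XNOR G2 = F XNOR F = T
G7 = in3 XNOR G4 = F XNOR T = F
G10 = in5 XOR G7 = F XOR F = F
G12 = NOT G10 = NOT F = T
G15 = G1 XOR G3 = T XOR F = T
G16 = G12 XOR G15 = T XOR T = F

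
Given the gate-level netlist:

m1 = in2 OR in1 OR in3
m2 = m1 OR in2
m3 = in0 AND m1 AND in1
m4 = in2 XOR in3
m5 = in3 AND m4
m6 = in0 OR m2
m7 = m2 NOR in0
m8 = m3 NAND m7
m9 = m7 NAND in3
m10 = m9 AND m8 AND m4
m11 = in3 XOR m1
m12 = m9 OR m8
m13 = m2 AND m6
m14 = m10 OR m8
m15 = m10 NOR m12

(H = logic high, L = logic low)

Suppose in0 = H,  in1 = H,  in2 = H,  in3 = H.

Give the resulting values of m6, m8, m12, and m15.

m6 = H  m8 = H  m12 = H  m15 = L

m1 = in2 OR in1 OR in3 = H OR H OR H = H
m2 = m1 OR in2 = H OR H = H
m3 = in0 AND m1 AND in1 = H AND H AND H = H
m4 = in2 XOR in3 = H XOR H = L
m6 = in0 OR m2 = H OR H = H
m7 = m2 NOR in0 = H NOR H = L
m8 = m3 NAND m7 = H NAND L = H
m9 = m7 NAND in3 = L NAND H = H
m10 = m9 AND m8 AND m4 = H AND H AND L = L
m12 = m9 OR m8 = H OR H = H
m15 = m10 NOR m12 = L NOR H = L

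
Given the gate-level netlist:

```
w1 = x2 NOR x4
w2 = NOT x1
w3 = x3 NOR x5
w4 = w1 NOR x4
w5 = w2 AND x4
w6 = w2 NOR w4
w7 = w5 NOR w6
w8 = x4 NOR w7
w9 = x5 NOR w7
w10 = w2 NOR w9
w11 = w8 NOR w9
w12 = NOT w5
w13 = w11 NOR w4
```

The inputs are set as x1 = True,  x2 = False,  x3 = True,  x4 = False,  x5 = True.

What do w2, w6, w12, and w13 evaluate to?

w2 = False, w6 = True, w12 = True, w13 = True

w1 = x2 NOR x4 = False NOR False = True
w2 = NOT x1 = NOT True = False
w4 = w1 NOR x4 = True NOR False = False
w5 = w2 AND x4 = False AND False = False
w6 = w2 NOR w4 = False NOR False = True
w7 = w5 NOR w6 = False NOR True = False
w8 = x4 NOR w7 = False NOR False = True
w9 = x5 NOR w7 = True NOR False = False
w11 = w8 NOR w9 = True NOR False = False
w12 = NOT w5 = NOT False = True
w13 = w11 NOR w4 = False NOR False = True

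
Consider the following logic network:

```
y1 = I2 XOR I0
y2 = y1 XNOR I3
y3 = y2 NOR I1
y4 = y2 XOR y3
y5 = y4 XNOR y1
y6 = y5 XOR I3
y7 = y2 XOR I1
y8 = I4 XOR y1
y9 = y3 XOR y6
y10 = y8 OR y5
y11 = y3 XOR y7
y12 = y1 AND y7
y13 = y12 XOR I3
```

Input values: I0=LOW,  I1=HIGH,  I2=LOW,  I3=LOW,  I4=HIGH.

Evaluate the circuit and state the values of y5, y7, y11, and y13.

y1 = I2 XOR I0 = LOW XOR LOW = LOW
y2 = y1 XNOR I3 = LOW XNOR LOW = HIGH
y3 = y2 NOR I1 = HIGH NOR HIGH = LOW
y4 = y2 XOR y3 = HIGH XOR LOW = HIGH
y5 = y4 XNOR y1 = HIGH XNOR LOW = LOW
y7 = y2 XOR I1 = HIGH XOR HIGH = LOW
y11 = y3 XOR y7 = LOW XOR LOW = LOW
y12 = y1 AND y7 = LOW AND LOW = LOW
y13 = y12 XOR I3 = LOW XOR LOW = LOW

y5 = LOW, y7 = LOW, y11 = LOW, y13 = LOW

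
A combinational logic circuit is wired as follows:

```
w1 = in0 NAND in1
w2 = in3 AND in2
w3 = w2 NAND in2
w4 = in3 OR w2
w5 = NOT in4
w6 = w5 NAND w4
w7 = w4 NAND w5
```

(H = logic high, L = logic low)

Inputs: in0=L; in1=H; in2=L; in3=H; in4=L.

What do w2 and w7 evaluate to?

w2 = L, w7 = L

w2 = in3 AND in2 = H AND L = L
w4 = in3 OR w2 = H OR L = H
w5 = NOT in4 = NOT L = H
w7 = w4 NAND w5 = H NAND H = L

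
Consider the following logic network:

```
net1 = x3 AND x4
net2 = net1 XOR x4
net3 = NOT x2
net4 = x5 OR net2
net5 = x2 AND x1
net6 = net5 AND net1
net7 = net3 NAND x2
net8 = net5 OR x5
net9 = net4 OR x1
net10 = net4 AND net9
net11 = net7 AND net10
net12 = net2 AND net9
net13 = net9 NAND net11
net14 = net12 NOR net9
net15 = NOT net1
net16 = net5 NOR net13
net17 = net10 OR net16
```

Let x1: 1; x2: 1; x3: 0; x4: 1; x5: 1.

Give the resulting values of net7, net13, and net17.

net7 = 1, net13 = 0, net17 = 1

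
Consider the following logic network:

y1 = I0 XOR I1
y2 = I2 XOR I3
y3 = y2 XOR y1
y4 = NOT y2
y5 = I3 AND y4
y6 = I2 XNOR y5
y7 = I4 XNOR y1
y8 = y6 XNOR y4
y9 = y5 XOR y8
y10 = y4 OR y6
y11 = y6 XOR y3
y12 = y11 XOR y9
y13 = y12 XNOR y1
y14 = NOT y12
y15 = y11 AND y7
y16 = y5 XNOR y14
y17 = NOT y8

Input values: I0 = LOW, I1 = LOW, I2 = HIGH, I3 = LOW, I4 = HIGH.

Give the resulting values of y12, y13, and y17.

y12 = LOW  y13 = HIGH  y17 = LOW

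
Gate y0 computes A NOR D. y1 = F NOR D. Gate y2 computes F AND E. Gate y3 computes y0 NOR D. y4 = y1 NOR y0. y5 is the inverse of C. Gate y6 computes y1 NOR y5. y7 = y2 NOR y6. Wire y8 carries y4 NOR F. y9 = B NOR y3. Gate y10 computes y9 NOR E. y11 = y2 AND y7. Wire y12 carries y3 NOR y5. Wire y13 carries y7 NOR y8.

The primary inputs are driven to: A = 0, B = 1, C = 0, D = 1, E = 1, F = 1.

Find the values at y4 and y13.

y4 = 1; y13 = 1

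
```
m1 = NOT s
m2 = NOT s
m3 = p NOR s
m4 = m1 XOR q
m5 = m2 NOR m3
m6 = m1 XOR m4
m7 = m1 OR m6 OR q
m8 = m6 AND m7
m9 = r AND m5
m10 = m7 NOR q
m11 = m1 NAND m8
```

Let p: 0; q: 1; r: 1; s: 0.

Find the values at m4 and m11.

m4 = 0, m11 = 0

m1 = NOT s = NOT 0 = 1
m4 = m1 XOR q = 1 XOR 1 = 0
m6 = m1 XOR m4 = 1 XOR 0 = 1
m7 = m1 OR m6 OR q = 1 OR 1 OR 1 = 1
m8 = m6 AND m7 = 1 AND 1 = 1
m11 = m1 NAND m8 = 1 NAND 1 = 0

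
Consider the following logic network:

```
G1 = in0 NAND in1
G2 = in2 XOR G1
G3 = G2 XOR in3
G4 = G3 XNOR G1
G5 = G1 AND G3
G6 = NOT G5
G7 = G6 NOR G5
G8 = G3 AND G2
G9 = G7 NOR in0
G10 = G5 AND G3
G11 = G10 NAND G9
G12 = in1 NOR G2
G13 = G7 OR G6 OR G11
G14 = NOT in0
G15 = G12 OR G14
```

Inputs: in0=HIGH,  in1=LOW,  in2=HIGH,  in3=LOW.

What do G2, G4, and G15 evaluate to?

G2 = LOW, G4 = LOW, G15 = HIGH

G1 = in0 NAND in1 = HIGH NAND LOW = HIGH
G2 = in2 XOR G1 = HIGH XOR HIGH = LOW
G3 = G2 XOR in3 = LOW XOR LOW = LOW
G4 = G3 XNOR G1 = LOW XNOR HIGH = LOW
G12 = in1 NOR G2 = LOW NOR LOW = HIGH
G14 = NOT in0 = NOT HIGH = LOW
G15 = G12 OR G14 = HIGH OR LOW = HIGH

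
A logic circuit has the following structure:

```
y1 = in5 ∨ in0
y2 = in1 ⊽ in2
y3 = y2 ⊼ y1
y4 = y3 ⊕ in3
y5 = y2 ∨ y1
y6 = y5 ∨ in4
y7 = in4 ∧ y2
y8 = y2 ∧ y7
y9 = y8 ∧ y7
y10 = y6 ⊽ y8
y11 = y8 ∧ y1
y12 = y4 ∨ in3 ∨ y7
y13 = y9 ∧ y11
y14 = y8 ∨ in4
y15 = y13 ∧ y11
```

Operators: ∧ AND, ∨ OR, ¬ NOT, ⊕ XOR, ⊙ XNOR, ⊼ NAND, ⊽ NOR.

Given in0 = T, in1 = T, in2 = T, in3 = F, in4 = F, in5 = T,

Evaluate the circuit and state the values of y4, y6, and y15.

y1 = in5 OR in0 = T OR T = T
y2 = in1 NOR in2 = T NOR T = F
y3 = y2 NAND y1 = F NAND T = T
y4 = y3 XOR in3 = T XOR F = T
y5 = y2 OR y1 = F OR T = T
y6 = y5 OR in4 = T OR F = T
y7 = in4 AND y2 = F AND F = F
y8 = y2 AND y7 = F AND F = F
y9 = y8 AND y7 = F AND F = F
y11 = y8 AND y1 = F AND T = F
y13 = y9 AND y11 = F AND F = F
y15 = y13 AND y11 = F AND F = F

y4 = T  y6 = T  y15 = F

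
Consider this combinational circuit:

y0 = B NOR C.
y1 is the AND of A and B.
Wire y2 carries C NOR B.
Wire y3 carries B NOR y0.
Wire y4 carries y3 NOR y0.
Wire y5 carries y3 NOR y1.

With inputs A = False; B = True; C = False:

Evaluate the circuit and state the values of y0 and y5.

y0 = False, y5 = True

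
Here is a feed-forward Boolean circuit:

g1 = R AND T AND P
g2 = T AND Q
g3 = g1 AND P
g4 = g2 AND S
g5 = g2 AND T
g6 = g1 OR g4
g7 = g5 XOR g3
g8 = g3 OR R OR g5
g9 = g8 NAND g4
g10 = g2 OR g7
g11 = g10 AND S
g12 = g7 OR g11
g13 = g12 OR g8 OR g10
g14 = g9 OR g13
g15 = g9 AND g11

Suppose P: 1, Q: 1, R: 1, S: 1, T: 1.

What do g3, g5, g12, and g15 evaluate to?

g3 = 1, g5 = 1, g12 = 1, g15 = 0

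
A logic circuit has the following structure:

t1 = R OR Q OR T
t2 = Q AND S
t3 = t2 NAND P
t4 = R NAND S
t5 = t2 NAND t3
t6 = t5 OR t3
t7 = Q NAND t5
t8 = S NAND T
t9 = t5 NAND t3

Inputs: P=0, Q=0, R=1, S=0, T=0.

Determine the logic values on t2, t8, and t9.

t2 = Q AND S = 0 AND 0 = 0
t3 = t2 NAND P = 0 NAND 0 = 1
t5 = t2 NAND t3 = 0 NAND 1 = 1
t8 = S NAND T = 0 NAND 0 = 1
t9 = t5 NAND t3 = 1 NAND 1 = 0

t2 = 0, t8 = 1, t9 = 0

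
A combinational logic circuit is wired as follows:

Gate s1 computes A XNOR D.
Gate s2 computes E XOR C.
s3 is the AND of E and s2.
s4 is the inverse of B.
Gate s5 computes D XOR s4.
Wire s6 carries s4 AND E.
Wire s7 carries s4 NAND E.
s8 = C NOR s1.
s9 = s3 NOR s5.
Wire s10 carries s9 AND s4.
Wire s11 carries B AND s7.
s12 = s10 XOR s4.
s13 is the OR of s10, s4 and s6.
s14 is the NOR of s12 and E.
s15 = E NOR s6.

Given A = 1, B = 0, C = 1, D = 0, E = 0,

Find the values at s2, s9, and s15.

s2 = 1, s9 = 0, s15 = 1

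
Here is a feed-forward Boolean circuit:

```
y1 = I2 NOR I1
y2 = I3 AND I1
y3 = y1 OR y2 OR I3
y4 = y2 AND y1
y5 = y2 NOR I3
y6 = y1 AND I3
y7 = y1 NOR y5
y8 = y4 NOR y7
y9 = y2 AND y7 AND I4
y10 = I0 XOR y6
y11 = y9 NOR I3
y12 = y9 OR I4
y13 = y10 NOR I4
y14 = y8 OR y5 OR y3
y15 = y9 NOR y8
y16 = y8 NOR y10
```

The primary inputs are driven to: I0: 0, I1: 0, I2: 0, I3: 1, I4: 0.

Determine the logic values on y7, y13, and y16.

y7 = 0, y13 = 0, y16 = 0

y1 = I2 NOR I1 = 0 NOR 0 = 1
y2 = I3 AND I1 = 1 AND 0 = 0
y4 = y2 AND y1 = 0 AND 1 = 0
y5 = y2 NOR I3 = 0 NOR 1 = 0
y6 = y1 AND I3 = 1 AND 1 = 1
y7 = y1 NOR y5 = 1 NOR 0 = 0
y8 = y4 NOR y7 = 0 NOR 0 = 1
y10 = I0 XOR y6 = 0 XOR 1 = 1
y13 = y10 NOR I4 = 1 NOR 0 = 0
y16 = y8 NOR y10 = 1 NOR 1 = 0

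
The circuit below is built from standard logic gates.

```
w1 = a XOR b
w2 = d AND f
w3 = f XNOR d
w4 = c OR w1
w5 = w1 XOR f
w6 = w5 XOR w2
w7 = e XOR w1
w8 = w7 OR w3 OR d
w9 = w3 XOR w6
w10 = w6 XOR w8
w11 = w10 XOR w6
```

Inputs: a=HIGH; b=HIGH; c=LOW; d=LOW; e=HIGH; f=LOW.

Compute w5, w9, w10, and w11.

w5 = LOW; w9 = HIGH; w10 = HIGH; w11 = HIGH

w1 = a XOR b = HIGH XOR HIGH = LOW
w2 = d AND f = LOW AND LOW = LOW
w3 = f XNOR d = LOW XNOR LOW = HIGH
w5 = w1 XOR f = LOW XOR LOW = LOW
w6 = w5 XOR w2 = LOW XOR LOW = LOW
w7 = e XOR w1 = HIGH XOR LOW = HIGH
w8 = w7 OR w3 OR d = HIGH OR HIGH OR LOW = HIGH
w9 = w3 XOR w6 = HIGH XOR LOW = HIGH
w10 = w6 XOR w8 = LOW XOR HIGH = HIGH
w11 = w10 XOR w6 = HIGH XOR LOW = HIGH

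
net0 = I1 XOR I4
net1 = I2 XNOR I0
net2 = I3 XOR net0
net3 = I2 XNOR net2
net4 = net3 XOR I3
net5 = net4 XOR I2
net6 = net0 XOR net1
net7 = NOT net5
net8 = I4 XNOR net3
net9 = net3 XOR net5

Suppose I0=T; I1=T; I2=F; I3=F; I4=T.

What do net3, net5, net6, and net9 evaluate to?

net0 = I1 XOR I4 = T XOR T = F
net1 = I2 XNOR I0 = F XNOR T = F
net2 = I3 XOR net0 = F XOR F = F
net3 = I2 XNOR net2 = F XNOR F = T
net4 = net3 XOR I3 = T XOR F = T
net5 = net4 XOR I2 = T XOR F = T
net6 = net0 XOR net1 = F XOR F = F
net9 = net3 XOR net5 = T XOR T = F

net3 = T, net5 = T, net6 = F, net9 = F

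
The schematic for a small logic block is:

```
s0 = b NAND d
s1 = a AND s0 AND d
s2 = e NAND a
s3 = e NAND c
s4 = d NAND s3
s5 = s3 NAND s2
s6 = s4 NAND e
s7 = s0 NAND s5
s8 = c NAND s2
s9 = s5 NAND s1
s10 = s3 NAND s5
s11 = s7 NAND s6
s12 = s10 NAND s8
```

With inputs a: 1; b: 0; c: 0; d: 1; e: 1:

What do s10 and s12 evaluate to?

s10 = 0; s12 = 1

s2 = e NAND a = 1 NAND 1 = 0
s3 = e NAND c = 1 NAND 0 = 1
s5 = s3 NAND s2 = 1 NAND 0 = 1
s8 = c NAND s2 = 0 NAND 0 = 1
s10 = s3 NAND s5 = 1 NAND 1 = 0
s12 = s10 NAND s8 = 0 NAND 1 = 1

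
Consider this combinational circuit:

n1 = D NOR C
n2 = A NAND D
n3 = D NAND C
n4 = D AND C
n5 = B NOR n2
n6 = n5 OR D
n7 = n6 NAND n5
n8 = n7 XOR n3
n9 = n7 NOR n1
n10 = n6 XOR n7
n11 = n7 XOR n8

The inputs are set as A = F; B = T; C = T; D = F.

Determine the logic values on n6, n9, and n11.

n1 = D NOR C = F NOR T = F
n2 = A NAND D = F NAND F = T
n3 = D NAND C = F NAND T = T
n5 = B NOR n2 = T NOR T = F
n6 = n5 OR D = F OR F = F
n7 = n6 NAND n5 = F NAND F = T
n8 = n7 XOR n3 = T XOR T = F
n9 = n7 NOR n1 = T NOR F = F
n11 = n7 XOR n8 = T XOR F = T

n6 = F, n9 = F, n11 = T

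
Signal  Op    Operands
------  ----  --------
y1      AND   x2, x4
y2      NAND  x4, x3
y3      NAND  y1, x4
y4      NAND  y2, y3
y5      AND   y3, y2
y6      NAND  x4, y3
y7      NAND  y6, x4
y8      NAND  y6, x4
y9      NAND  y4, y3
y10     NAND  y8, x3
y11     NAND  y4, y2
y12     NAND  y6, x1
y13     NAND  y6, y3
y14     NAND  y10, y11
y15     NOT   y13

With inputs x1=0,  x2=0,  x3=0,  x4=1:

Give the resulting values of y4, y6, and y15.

y4 = 0, y6 = 0, y15 = 0

y1 = x2 AND x4 = 0 AND 1 = 0
y2 = x4 NAND x3 = 1 NAND 0 = 1
y3 = y1 NAND x4 = 0 NAND 1 = 1
y4 = y2 NAND y3 = 1 NAND 1 = 0
y6 = x4 NAND y3 = 1 NAND 1 = 0
y13 = y6 NAND y3 = 0 NAND 1 = 1
y15 = NOT y13 = NOT 1 = 0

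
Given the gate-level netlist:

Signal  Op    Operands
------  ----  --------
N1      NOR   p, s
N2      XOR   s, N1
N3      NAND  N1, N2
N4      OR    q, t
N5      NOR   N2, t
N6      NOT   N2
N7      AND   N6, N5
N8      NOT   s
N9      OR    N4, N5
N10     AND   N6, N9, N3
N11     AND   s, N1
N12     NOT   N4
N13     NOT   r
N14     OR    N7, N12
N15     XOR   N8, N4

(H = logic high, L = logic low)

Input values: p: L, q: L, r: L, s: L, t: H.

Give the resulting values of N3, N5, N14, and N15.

N1 = p NOR s = L NOR L = H
N2 = s XOR N1 = L XOR H = H
N3 = N1 NAND N2 = H NAND H = L
N4 = q OR t = L OR H = H
N5 = N2 NOR t = H NOR H = L
N6 = NOT N2 = NOT H = L
N7 = N6 AND N5 = L AND L = L
N8 = NOT s = NOT L = H
N12 = NOT N4 = NOT H = L
N14 = N7 OR N12 = L OR L = L
N15 = N8 XOR N4 = H XOR H = L

N3 = L  N5 = L  N14 = L  N15 = L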